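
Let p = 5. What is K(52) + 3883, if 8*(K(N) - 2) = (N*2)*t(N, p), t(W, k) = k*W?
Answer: 7265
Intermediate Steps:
t(W, k) = W*k
K(N) = 2 + 5*N²/4 (K(N) = 2 + ((N*2)*(N*5))/8 = 2 + ((2*N)*(5*N))/8 = 2 + (10*N²)/8 = 2 + 5*N²/4)
K(52) + 3883 = (2 + (5/4)*52²) + 3883 = (2 + (5/4)*2704) + 3883 = (2 + 3380) + 3883 = 3382 + 3883 = 7265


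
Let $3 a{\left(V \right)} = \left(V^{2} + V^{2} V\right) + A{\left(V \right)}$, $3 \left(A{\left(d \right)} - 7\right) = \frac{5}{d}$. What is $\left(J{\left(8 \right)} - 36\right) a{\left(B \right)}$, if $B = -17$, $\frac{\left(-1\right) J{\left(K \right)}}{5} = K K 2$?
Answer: $\frac{159179072}{153} \approx 1.0404 \cdot 10^{6}$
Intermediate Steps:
$A{\left(d \right)} = 7 + \frac{5}{3 d}$ ($A{\left(d \right)} = 7 + \frac{5 \frac{1}{d}}{3} = 7 + \frac{5}{3 d}$)
$J{\left(K \right)} = - 10 K^{2}$ ($J{\left(K \right)} = - 5 K K 2 = - 5 K^{2} \cdot 2 = - 5 \cdot 2 K^{2} = - 10 K^{2}$)
$a{\left(V \right)} = \frac{7}{3} + \frac{V^{2}}{3} + \frac{V^{3}}{3} + \frac{5}{9 V}$ ($a{\left(V \right)} = \frac{\left(V^{2} + V^{2} V\right) + \left(7 + \frac{5}{3 V}\right)}{3} = \frac{\left(V^{2} + V^{3}\right) + \left(7 + \frac{5}{3 V}\right)}{3} = \frac{7 + V^{2} + V^{3} + \frac{5}{3 V}}{3} = \frac{7}{3} + \frac{V^{2}}{3} + \frac{V^{3}}{3} + \frac{5}{9 V}$)
$\left(J{\left(8 \right)} - 36\right) a{\left(B \right)} = \left(- 10 \cdot 8^{2} - 36\right) \frac{5 + 21 \left(-17\right) + 3 \left(-17\right)^{3} \left(1 - 17\right)}{9 \left(-17\right)} = \left(\left(-10\right) 64 - 36\right) \frac{1}{9} \left(- \frac{1}{17}\right) \left(5 - 357 + 3 \left(-4913\right) \left(-16\right)\right) = \left(-640 - 36\right) \frac{1}{9} \left(- \frac{1}{17}\right) \left(5 - 357 + 235824\right) = - 676 \cdot \frac{1}{9} \left(- \frac{1}{17}\right) 235472 = \left(-676\right) \left(- \frac{235472}{153}\right) = \frac{159179072}{153}$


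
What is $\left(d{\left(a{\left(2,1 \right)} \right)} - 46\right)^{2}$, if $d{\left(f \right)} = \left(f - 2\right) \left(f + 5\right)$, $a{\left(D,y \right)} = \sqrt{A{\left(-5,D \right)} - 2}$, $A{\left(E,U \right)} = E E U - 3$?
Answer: $526 - 198 \sqrt{5} \approx 83.259$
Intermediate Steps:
$A{\left(E,U \right)} = -3 + U E^{2}$ ($A{\left(E,U \right)} = E^{2} U - 3 = U E^{2} - 3 = -3 + U E^{2}$)
$a{\left(D,y \right)} = \sqrt{-5 + 25 D}$ ($a{\left(D,y \right)} = \sqrt{\left(-3 + D \left(-5\right)^{2}\right) - 2} = \sqrt{\left(-3 + D 25\right) - 2} = \sqrt{\left(-3 + 25 D\right) - 2} = \sqrt{-5 + 25 D}$)
$d{\left(f \right)} = \left(-2 + f\right) \left(5 + f\right)$
$\left(d{\left(a{\left(2,1 \right)} \right)} - 46\right)^{2} = \left(\left(-10 + \left(\sqrt{-5 + 25 \cdot 2}\right)^{2} + 3 \sqrt{-5 + 25 \cdot 2}\right) - 46\right)^{2} = \left(\left(-10 + \left(\sqrt{-5 + 50}\right)^{2} + 3 \sqrt{-5 + 50}\right) - 46\right)^{2} = \left(\left(-10 + \left(\sqrt{45}\right)^{2} + 3 \sqrt{45}\right) - 46\right)^{2} = \left(\left(-10 + \left(3 \sqrt{5}\right)^{2} + 3 \cdot 3 \sqrt{5}\right) - 46\right)^{2} = \left(\left(-10 + 45 + 9 \sqrt{5}\right) - 46\right)^{2} = \left(\left(35 + 9 \sqrt{5}\right) - 46\right)^{2} = \left(-11 + 9 \sqrt{5}\right)^{2}$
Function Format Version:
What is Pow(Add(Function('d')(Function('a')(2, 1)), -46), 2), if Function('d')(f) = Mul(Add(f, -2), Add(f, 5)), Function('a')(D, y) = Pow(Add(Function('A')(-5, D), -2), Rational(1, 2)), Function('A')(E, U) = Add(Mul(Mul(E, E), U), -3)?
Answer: Add(526, Mul(-198, Pow(5, Rational(1, 2)))) ≈ 83.259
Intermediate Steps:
Function('A')(E, U) = Add(-3, Mul(U, Pow(E, 2))) (Function('A')(E, U) = Add(Mul(Pow(E, 2), U), -3) = Add(Mul(U, Pow(E, 2)), -3) = Add(-3, Mul(U, Pow(E, 2))))
Function('a')(D, y) = Pow(Add(-5, Mul(25, D)), Rational(1, 2)) (Function('a')(D, y) = Pow(Add(Add(-3, Mul(D, Pow(-5, 2))), -2), Rational(1, 2)) = Pow(Add(Add(-3, Mul(D, 25)), -2), Rational(1, 2)) = Pow(Add(Add(-3, Mul(25, D)), -2), Rational(1, 2)) = Pow(Add(-5, Mul(25, D)), Rational(1, 2)))
Function('d')(f) = Mul(Add(-2, f), Add(5, f))
Pow(Add(Function('d')(Function('a')(2, 1)), -46), 2) = Pow(Add(Add(-10, Pow(Pow(Add(-5, Mul(25, 2)), Rational(1, 2)), 2), Mul(3, Pow(Add(-5, Mul(25, 2)), Rational(1, 2)))), -46), 2) = Pow(Add(Add(-10, Pow(Pow(Add(-5, 50), Rational(1, 2)), 2), Mul(3, Pow(Add(-5, 50), Rational(1, 2)))), -46), 2) = Pow(Add(Add(-10, Pow(Pow(45, Rational(1, 2)), 2), Mul(3, Pow(45, Rational(1, 2)))), -46), 2) = Pow(Add(Add(-10, Pow(Mul(3, Pow(5, Rational(1, 2))), 2), Mul(3, Mul(3, Pow(5, Rational(1, 2))))), -46), 2) = Pow(Add(Add(-10, 45, Mul(9, Pow(5, Rational(1, 2)))), -46), 2) = Pow(Add(Add(35, Mul(9, Pow(5, Rational(1, 2)))), -46), 2) = Pow(Add(-11, Mul(9, Pow(5, Rational(1, 2)))), 2)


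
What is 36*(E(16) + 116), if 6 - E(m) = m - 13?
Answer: 4284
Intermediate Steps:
E(m) = 19 - m (E(m) = 6 - (m - 13) = 6 - (-13 + m) = 6 + (13 - m) = 19 - m)
36*(E(16) + 116) = 36*((19 - 1*16) + 116) = 36*((19 - 16) + 116) = 36*(3 + 116) = 36*119 = 4284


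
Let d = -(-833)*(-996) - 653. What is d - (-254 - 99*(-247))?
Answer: -854520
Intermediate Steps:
d = -830321 (d = -833*996 - 653 = -829668 - 653 = -830321)
d - (-254 - 99*(-247)) = -830321 - (-254 - 99*(-247)) = -830321 - (-254 + 24453) = -830321 - 1*24199 = -830321 - 24199 = -854520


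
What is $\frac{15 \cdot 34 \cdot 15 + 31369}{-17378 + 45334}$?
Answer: $\frac{39019}{27956} \approx 1.3957$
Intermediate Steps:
$\frac{15 \cdot 34 \cdot 15 + 31369}{-17378 + 45334} = \frac{510 \cdot 15 + 31369}{27956} = \left(7650 + 31369\right) \frac{1}{27956} = 39019 \cdot \frac{1}{27956} = \frac{39019}{27956}$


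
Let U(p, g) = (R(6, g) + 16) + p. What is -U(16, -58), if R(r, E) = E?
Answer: 26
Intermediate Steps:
U(p, g) = 16 + g + p (U(p, g) = (g + 16) + p = (16 + g) + p = 16 + g + p)
-U(16, -58) = -(16 - 58 + 16) = -1*(-26) = 26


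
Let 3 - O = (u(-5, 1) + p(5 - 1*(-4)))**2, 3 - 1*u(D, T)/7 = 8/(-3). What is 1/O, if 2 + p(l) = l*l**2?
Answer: -9/5289973 ≈ -1.7013e-6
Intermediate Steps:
u(D, T) = 119/3 (u(D, T) = 21 - 56/(-3) = 21 - 56*(-1)/3 = 21 - 7*(-8/3) = 21 + 56/3 = 119/3)
p(l) = -2 + l**3 (p(l) = -2 + l*l**2 = -2 + l**3)
O = -5289973/9 (O = 3 - (119/3 + (-2 + (5 - 1*(-4))**3))**2 = 3 - (119/3 + (-2 + (5 + 4)**3))**2 = 3 - (119/3 + (-2 + 9**3))**2 = 3 - (119/3 + (-2 + 729))**2 = 3 - (119/3 + 727)**2 = 3 - (2300/3)**2 = 3 - 1*5290000/9 = 3 - 5290000/9 = -5289973/9 ≈ -5.8778e+5)
1/O = 1/(-5289973/9) = -9/5289973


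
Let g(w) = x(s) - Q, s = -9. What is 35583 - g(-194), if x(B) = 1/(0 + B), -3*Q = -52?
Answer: 320404/9 ≈ 35600.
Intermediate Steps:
Q = 52/3 (Q = -⅓*(-52) = 52/3 ≈ 17.333)
x(B) = 1/B
g(w) = -157/9 (g(w) = 1/(-9) - 1*52/3 = -⅑ - 52/3 = -157/9)
35583 - g(-194) = 35583 - 1*(-157/9) = 35583 + 157/9 = 320404/9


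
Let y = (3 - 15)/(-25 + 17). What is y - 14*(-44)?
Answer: 1235/2 ≈ 617.50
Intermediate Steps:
y = 3/2 (y = -12/(-8) = -12*(-⅛) = 3/2 ≈ 1.5000)
y - 14*(-44) = 3/2 - 14*(-44) = 3/2 + 616 = 1235/2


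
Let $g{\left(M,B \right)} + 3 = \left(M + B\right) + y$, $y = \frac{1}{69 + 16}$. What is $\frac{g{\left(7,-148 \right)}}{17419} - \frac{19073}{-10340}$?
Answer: $\frac{5622643727}{3061911820} \approx 1.8363$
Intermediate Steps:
$y = \frac{1}{85} \approx 0.011765$
$g{\left(M,B \right)} = - \frac{254}{85} + B + M$ ($g{\left(M,B \right)} = -3 + \left(\left(M + B\right) + \frac{1}{85}\right) = -3 + \left(\left(B + M\right) + \frac{1}{85}\right) = -3 + \left(\frac{1}{85} + B + M\right) = - \frac{254}{85} + B + M$)
$\frac{g{\left(7,-148 \right)}}{17419} - \frac{19073}{-10340} = \frac{- \frac{254}{85} - 148 + 7}{17419} - \frac{19073}{-10340} = \left(- \frac{12239}{85}\right) \frac{1}{17419} - - \frac{19073}{10340} = - \frac{12239}{1480615} + \frac{19073}{10340} = \frac{5622643727}{3061911820}$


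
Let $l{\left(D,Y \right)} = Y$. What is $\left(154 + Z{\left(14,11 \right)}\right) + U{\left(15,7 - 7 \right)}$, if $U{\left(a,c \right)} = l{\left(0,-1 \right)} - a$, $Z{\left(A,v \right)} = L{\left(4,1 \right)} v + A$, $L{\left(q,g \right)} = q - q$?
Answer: $152$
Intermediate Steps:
$L{\left(q,g \right)} = 0$
$Z{\left(A,v \right)} = A$ ($Z{\left(A,v \right)} = 0 v + A = 0 + A = A$)
$U{\left(a,c \right)} = -1 - a$
$\left(154 + Z{\left(14,11 \right)}\right) + U{\left(15,7 - 7 \right)} = \left(154 + 14\right) - 16 = 168 - 16 = 152$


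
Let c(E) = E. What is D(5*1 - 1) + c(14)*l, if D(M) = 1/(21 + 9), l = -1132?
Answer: -475439/30 ≈ -15848.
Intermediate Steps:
D(M) = 1/30
D(5*1 - 1) + c(14)*l = 1/30 + 14*(-1132) = 1/30 - 15848 = -475439/30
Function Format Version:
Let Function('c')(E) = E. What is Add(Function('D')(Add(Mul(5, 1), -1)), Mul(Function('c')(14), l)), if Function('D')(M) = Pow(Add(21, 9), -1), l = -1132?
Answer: Rational(-475439, 30) ≈ -15848.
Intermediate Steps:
Function('D')(M) = Rational(1, 30) (Function('D')(M) = Pow(30, -1) = Rational(1, 30))
Add(Function('D')(Add(Mul(5, 1), -1)), Mul(Function('c')(14), l)) = Add(Rational(1, 30), Mul(14, -1132)) = Add(Rational(1, 30), -15848) = Rational(-475439, 30)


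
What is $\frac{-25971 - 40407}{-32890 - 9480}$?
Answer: $\frac{33189}{21185} \approx 1.5666$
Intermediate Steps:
$\frac{-25971 - 40407}{-32890 - 9480} = - \frac{66378}{-42370} = \left(-66378\right) \left(- \frac{1}{42370}\right) = \frac{33189}{21185}$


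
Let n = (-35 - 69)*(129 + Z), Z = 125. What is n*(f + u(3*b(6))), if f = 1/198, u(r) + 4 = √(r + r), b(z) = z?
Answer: -5243576/99 ≈ -52965.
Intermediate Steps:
u(r) = -4 + √2*√r (u(r) = -4 + √(r + r) = -4 + √(2*r) = -4 + √2*√r)
n = -26416 (n = (-35 - 69)*(129 + 125) = -104*254 = -26416)
f = 1/198 ≈ 0.0050505
n*(f + u(3*b(6))) = -26416*(1/198 + (-4 + √2*√(3*6))) = -26416*(1/198 + (-4 + √2*√18)) = -26416*(1/198 + (-4 + √2*(3*√2))) = -26416*(1/198 + (-4 + 6)) = -26416*(1/198 + 2) = -26416*397/198 = -5243576/99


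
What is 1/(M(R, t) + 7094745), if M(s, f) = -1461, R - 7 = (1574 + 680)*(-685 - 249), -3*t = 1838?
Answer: 1/7093284 ≈ 1.4098e-7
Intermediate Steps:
t = -1838/3 (t = -⅓*1838 = -1838/3 ≈ -612.67)
R = -2105229 (R = 7 + (1574 + 680)*(-685 - 249) = 7 + 2254*(-934) = 7 - 2105236 = -2105229)
1/(M(R, t) + 7094745) = 1/(-1461 + 7094745) = 1/7093284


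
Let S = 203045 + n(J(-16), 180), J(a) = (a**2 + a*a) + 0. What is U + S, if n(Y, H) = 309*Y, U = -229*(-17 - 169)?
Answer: 403847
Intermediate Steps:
J(a) = 2*a**2 (J(a) = (a**2 + a**2) + 0 = 2*a**2 + 0 = 2*a**2)
U = 42594 (U = -229*(-186) = 42594)
S = 361253 (S = 203045 + 309*(2*(-16)**2) = 203045 + 309*(2*256) = 203045 + 309*512 = 203045 + 158208 = 361253)
U + S = 42594 + 361253 = 403847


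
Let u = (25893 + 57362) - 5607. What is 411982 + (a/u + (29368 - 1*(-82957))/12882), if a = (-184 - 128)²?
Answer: 25756232745085/62516346 ≈ 4.1199e+5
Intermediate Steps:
u = 77648 (u = 83255 - 5607 = 77648)
a = 97344 (a = (-312)² = 97344)
411982 + (a/u + (29368 - 1*(-82957))/12882) = 411982 + (97344/77648 + (29368 - 1*(-82957))/12882) = 411982 + (97344*(1/77648) + (29368 + 82957)*(1/12882)) = 411982 + (6084/4853 + 112325*(1/12882)) = 411982 + (6084/4853 + 112325/12882) = 411982 + 623487313/62516346 = 25756232745085/62516346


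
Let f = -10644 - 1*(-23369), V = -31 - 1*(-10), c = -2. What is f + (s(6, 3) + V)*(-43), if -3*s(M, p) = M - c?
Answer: 41228/3 ≈ 13743.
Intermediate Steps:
V = -21 (V = -31 + 10 = -21)
s(M, p) = -⅔ - M/3 (s(M, p) = -(M - 1*(-2))/3 = -(M + 2)/3 = -(2 + M)/3 = -⅔ - M/3)
f = 12725 (f = -10644 + 23369 = 12725)
f + (s(6, 3) + V)*(-43) = 12725 + ((-⅔ - ⅓*6) - 21)*(-43) = 12725 + ((-⅔ - 2) - 21)*(-43) = 12725 + (-8/3 - 21)*(-43) = 12725 - 71/3*(-43) = 12725 + 3053/3 = 41228/3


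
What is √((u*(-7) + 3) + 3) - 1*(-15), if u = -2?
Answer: 15 + 2*√5 ≈ 19.472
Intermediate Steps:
√((u*(-7) + 3) + 3) - 1*(-15) = √((-2*(-7) + 3) + 3) - 1*(-15) = √((14 + 3) + 3) + 15 = √(17 + 3) + 15 = √20 + 15 = 2*√5 + 15 = 15 + 2*√5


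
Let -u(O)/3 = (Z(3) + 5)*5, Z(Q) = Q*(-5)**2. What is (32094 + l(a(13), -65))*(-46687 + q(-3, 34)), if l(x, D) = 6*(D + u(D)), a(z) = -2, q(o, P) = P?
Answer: -1143185112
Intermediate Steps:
Z(Q) = 25*Q (Z(Q) = Q*25 = 25*Q)
u(O) = -1200 (u(O) = -3*(25*3 + 5)*5 = -3*(75 + 5)*5 = -240*5 = -3*400 = -1200)
l(x, D) = -7200 + 6*D (l(x, D) = 6*(D - 1200) = 6*(-1200 + D) = -7200 + 6*D)
(32094 + l(a(13), -65))*(-46687 + q(-3, 34)) = (32094 + (-7200 + 6*(-65)))*(-46687 + 34) = (32094 + (-7200 - 390))*(-46653) = (32094 - 7590)*(-46653) = 24504*(-46653) = -1143185112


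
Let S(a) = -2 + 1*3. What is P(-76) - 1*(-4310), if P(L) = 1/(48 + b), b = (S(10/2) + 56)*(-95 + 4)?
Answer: 22149089/5139 ≈ 4310.0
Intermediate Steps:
S(a) = 1 (S(a) = -2 + 3 = 1)
b = -5187 (b = (1 + 56)*(-95 + 4) = 57*(-91) = -5187)
P(L) = -1/5139 (P(L) = 1/(48 - 5187) = 1/(-5139) = -1/5139)
P(-76) - 1*(-4310) = -1/5139 - 1*(-4310) = -1/5139 + 4310 = 22149089/5139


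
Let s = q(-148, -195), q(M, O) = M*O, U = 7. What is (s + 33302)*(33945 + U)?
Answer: 2110524224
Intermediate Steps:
s = 28860 (s = -148*(-195) = 28860)
(s + 33302)*(33945 + U) = (28860 + 33302)*(33945 + 7) = 62162*33952 = 2110524224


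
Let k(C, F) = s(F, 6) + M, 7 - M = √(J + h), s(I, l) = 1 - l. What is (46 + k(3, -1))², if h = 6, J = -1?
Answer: (48 - √5)² ≈ 2094.3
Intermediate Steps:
M = 7 - √5 (M = 7 - √(-1 + 6) = 7 - √5 ≈ 4.7639)
k(C, F) = 2 - √5 (k(C, F) = (1 - 1*6) + (7 - √5) = (1 - 6) + (7 - √5) = -5 + (7 - √5) = 2 - √5)
(46 + k(3, -1))² = (46 + (2 - √5))² = (48 - √5)²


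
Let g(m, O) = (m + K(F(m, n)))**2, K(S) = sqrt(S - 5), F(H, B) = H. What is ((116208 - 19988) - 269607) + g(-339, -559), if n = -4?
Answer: -58810 - 1356*I*sqrt(86) ≈ -58810.0 - 12575.0*I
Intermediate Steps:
K(S) = sqrt(-5 + S)
g(m, O) = (m + sqrt(-5 + m))**2
((116208 - 19988) - 269607) + g(-339, -559) = ((116208 - 19988) - 269607) + (-339 + sqrt(-5 - 339))**2 = (96220 - 269607) + (-339 + sqrt(-344))**2 = -173387 + (-339 + 2*I*sqrt(86))**2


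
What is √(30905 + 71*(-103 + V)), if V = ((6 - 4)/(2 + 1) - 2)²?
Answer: 2*√53366/3 ≈ 154.01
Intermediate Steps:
V = 16/9 (V = (2/3 - 2)² = (2*(⅓) - 2)² = (⅔ - 2)² = (-4/3)² = 16/9 ≈ 1.7778)
√(30905 + 71*(-103 + V)) = √(30905 + 71*(-103 + 16/9)) = √(30905 + 71*(-911/9)) = √(30905 - 64681/9) = √(213464/9) = 2*√53366/3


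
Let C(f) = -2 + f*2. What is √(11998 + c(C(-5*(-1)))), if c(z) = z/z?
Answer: 13*√71 ≈ 109.54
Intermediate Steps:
C(f) = -2 + 2*f
c(z) = 1
√(11998 + c(C(-5*(-1)))) = √(11998 + 1) = √11999 = 13*√71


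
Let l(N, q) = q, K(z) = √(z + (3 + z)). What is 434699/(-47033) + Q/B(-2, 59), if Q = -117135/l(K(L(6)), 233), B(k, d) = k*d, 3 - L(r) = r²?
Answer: -6442403851/1293125302 ≈ -4.9820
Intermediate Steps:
L(r) = 3 - r²
B(k, d) = d*k
K(z) = √(3 + 2*z)
Q = -117135/233 ≈ -502.73
434699/(-47033) + Q/B(-2, 59) = 434699/(-47033) - 117135/(233*(59*(-2))) = 434699*(-1/47033) - 117135/233/(-118) = -434699/47033 - 117135/233*(-1/118) = -434699/47033 + 117135/27494 = -6442403851/1293125302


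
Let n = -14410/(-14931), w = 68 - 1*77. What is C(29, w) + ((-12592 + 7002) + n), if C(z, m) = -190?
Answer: -86286770/14931 ≈ -5779.0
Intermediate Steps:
w = -9 (w = 68 - 77 = -9)
n = 14410/14931 (n = -14410*(-1/14931) = 14410/14931 ≈ 0.96511)
C(29, w) + ((-12592 + 7002) + n) = -190 + ((-12592 + 7002) + 14410/14931) = -190 + (-5590 + 14410/14931) = -190 - 83449880/14931 = -86286770/14931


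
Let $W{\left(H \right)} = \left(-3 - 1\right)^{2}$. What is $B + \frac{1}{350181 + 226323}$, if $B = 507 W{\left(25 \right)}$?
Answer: $\frac{4676600449}{576504} \approx 8112.0$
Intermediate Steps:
$W{\left(H \right)} = 16$ ($W{\left(H \right)} = \left(-4\right)^{2} = 16$)
$B = 8112$ ($B = 507 \cdot 16 = 8112$)
$B + \frac{1}{350181 + 226323} = 8112 + \frac{1}{350181 + 226323} = 8112 + \frac{1}{576504} = \frac{4676600449}{576504}$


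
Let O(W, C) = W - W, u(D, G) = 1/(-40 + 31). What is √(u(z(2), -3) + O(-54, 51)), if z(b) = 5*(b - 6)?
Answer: I/3 ≈ 0.33333*I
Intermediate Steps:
z(b) = -30 + 5*b (z(b) = 5*(-6 + b) = -30 + 5*b)
u(D, G) = -⅑ (u(D, G) = 1/(-9) = -⅑)
O(W, C) = 0
√(u(z(2), -3) + O(-54, 51)) = √(-⅑ + 0) = √(-⅑) = I/3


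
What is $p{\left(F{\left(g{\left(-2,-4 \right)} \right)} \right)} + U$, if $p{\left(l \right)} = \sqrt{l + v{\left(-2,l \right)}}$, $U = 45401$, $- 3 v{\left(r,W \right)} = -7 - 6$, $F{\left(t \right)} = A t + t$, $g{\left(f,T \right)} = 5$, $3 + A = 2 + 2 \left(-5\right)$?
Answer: $45401 + \frac{i \sqrt{411}}{3} \approx 45401.0 + 6.7577 i$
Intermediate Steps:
$A = -11$ ($A = -3 + \left(2 + 2 \left(-5\right)\right) = -3 + \left(2 - 10\right) = -3 - 8 = -11$)
$F{\left(t \right)} = - 10 t$ ($F{\left(t \right)} = - 11 t + t = - 10 t$)
$v{\left(r,W \right)} = \frac{13}{3}$ ($v{\left(r,W \right)} = - \frac{-7 - 6}{3} = \left(- \frac{1}{3}\right) \left(-13\right) = \frac{13}{3}$)
$p{\left(l \right)} = \sqrt{\frac{13}{3} + l}$ ($p{\left(l \right)} = \sqrt{l + \frac{13}{3}} = \sqrt{\frac{13}{3} + l}$)
$p{\left(F{\left(g{\left(-2,-4 \right)} \right)} \right)} + U = \frac{\sqrt{39 + 9 \left(\left(-10\right) 5\right)}}{3} + 45401 = \frac{\sqrt{39 + 9 \left(-50\right)}}{3} + 45401 = \frac{\sqrt{39 - 450}}{3} + 45401 = \frac{\sqrt{-411}}{3} + 45401 = \frac{i \sqrt{411}}{3} + 45401 = 45401 + \frac{i \sqrt{411}}{3}$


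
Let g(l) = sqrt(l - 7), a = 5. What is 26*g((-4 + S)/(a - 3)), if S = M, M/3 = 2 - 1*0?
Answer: 26*I*sqrt(6) ≈ 63.687*I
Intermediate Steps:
M = 6 (M = 3*(2 - 1*0) = 3*(2 + 0) = 3*2 = 6)
S = 6
g(l) = sqrt(-7 + l)
26*g((-4 + S)/(a - 3)) = 26*sqrt(-7 + (-4 + 6)/(5 - 3)) = 26*sqrt(-7 + 2/2) = 26*sqrt(-7 + 2*(1/2)) = 26*sqrt(-7 + 1) = 26*sqrt(-6) = 26*(I*sqrt(6)) = 26*I*sqrt(6)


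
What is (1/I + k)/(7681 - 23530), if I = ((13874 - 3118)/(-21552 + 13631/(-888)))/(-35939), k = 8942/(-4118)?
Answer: -1417160390273119/311689355794848 ≈ -4.5467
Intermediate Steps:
k = -4471/2059 (k = 8942*(-1/4118) = -4471/2059 ≈ -2.1714)
I = 9551328/688296791773 (I = (10756/(-21552 + 13631*(-1/888)))*(-1/35939) = (10756/(-21552 - 13631/888))*(-1/35939) = (10756/(-19151807/888))*(-1/35939) = (10756*(-888/19151807))*(-1/35939) = -9551328/19151807*(-1/35939) = 9551328/688296791773 ≈ 1.3877e-5)
(1/I + k)/(7681 - 23530) = (1/(9551328/688296791773) - 4471/2059)/(7681 - 23530) = (688296791773/9551328 - 4471/2059)/(-15849) = (1417160390273119/19666184352)*(-1/15849) = -1417160390273119/311689355794848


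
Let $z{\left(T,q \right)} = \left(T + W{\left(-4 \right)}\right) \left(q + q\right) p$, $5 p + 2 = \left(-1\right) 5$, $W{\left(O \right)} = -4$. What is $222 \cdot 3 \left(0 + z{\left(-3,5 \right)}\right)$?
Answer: $65268$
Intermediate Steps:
$p = - \frac{7}{5}$ ($p = - \frac{2}{5} + \frac{\left(-1\right) 5}{5} = - \frac{2}{5} + \frac{1}{5} \left(-5\right) = - \frac{2}{5} - 1 = - \frac{7}{5} \approx -1.4$)
$z{\left(T,q \right)} = - \frac{14 q \left(-4 + T\right)}{5}$ ($z{\left(T,q \right)} = \left(T - 4\right) \left(q + q\right) \left(- \frac{7}{5}\right) = \left(-4 + T\right) 2 q \left(- \frac{7}{5}\right) = 2 q \left(-4 + T\right) \left(- \frac{7}{5}\right) = - \frac{14 q \left(-4 + T\right)}{5}$)
$222 \cdot 3 \left(0 + z{\left(-3,5 \right)}\right) = 222 \cdot 3 \left(0 + \frac{14}{5} \cdot 5 \left(4 - -3\right)\right) = 222 \cdot 3 \left(0 + \frac{14}{5} \cdot 5 \left(4 + 3\right)\right) = 222 \cdot 3 \left(0 + \frac{14}{5} \cdot 5 \cdot 7\right) = 222 \cdot 3 \left(0 + 98\right) = 222 \cdot 3 \cdot 98 = 222 \cdot 294 = 65268$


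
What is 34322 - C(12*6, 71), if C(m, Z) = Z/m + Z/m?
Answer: 1235521/36 ≈ 34320.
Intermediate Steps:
C(m, Z) = 2*Z/m
34322 - C(12*6, 71) = 34322 - 2*71/(12*6) = 34322 - 2*71/72 = 34322 - 1*71/36 = 34322 - 71/36 = 1235521/36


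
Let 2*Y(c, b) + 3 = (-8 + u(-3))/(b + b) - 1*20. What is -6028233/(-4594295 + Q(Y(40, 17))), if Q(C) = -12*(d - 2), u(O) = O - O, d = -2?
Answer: 6028233/4594247 ≈ 1.3121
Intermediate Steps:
u(O) = 0
Y(c, b) = -23/2 - 2/b (Y(c, b) = -3/2 + ((-8 + 0)/(b + b) - 1*20)/2 = -3/2 + (-8*1/(2*b) - 20)/2 = -3/2 + (-4/b - 20)/2 = -3/2 + (-20 - 4/b)/2 = -3/2 + (-10 - 2/b) = -23/2 - 2/b)
Q(C) = 48 (Q(C) = -12*(-2 - 2) = -12*(-4) = 48)
-6028233/(-4594295 + Q(Y(40, 17))) = -6028233/(-4594295 + 48) = -6028233/(-4594247) = -6028233*(-1/4594247) = 6028233/4594247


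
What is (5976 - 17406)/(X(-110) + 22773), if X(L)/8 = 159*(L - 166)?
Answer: 3810/109433 ≈ 0.034816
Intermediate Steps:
X(L) = -211152 + 1272*L (X(L) = 8*(159*(L - 166)) = 8*(159*(-166 + L)) = 8*(-26394 + 159*L) = -211152 + 1272*L)
(5976 - 17406)/(X(-110) + 22773) = (5976 - 17406)/((-211152 + 1272*(-110)) + 22773) = -11430/((-211152 - 139920) + 22773) = -11430/(-351072 + 22773) = -11430/(-328299) = -11430*(-1/328299) = 3810/109433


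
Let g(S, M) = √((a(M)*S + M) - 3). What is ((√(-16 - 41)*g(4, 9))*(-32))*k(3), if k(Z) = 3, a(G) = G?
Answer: -288*I*√266 ≈ -4697.1*I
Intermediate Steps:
g(S, M) = √(-3 + M + M*S) (g(S, M) = √((M*S + M) - 3) = √((M + M*S) - 3) = √(-3 + M + M*S))
((√(-16 - 41)*g(4, 9))*(-32))*k(3) = ((√(-16 - 41)*√(-3 + 9 + 9*4))*(-32))*3 = ((√(-57)*√(-3 + 9 + 36))*(-32))*3 = (((I*√57)*√42)*(-32))*3 = ((3*I*√266)*(-32))*3 = -96*I*√266*3 = -288*I*√266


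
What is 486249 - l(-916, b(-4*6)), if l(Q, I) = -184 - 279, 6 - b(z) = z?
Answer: 486712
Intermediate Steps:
b(z) = 6 - z
l(Q, I) = -463
486249 - l(-916, b(-4*6)) = 486249 - 1*(-463) = 486249 + 463 = 486712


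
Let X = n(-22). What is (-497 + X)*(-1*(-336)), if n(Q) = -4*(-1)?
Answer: -165648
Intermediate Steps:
n(Q) = 4
X = 4
(-497 + X)*(-1*(-336)) = (-497 + 4)*(-1*(-336)) = -493*336 = -165648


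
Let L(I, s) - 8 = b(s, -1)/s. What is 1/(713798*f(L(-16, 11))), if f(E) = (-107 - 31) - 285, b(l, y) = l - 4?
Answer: -1/301936554 ≈ -3.3120e-9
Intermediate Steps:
b(l, y) = -4 + l
L(I, s) = 8 + (-4 + s)/s
f(E) = -423 (f(E) = -138 - 285 = -423)
1/(713798*f(L(-16, 11))) = 1/(713798*(-423)) = (1/713798)*(-1/423) = -1/301936554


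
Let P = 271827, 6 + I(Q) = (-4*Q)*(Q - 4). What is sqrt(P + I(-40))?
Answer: sqrt(264781) ≈ 514.57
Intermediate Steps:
I(Q) = -6 - 4*Q*(-4 + Q) (I(Q) = -6 + (-4*Q)*(Q - 4) = -6 + (-4*Q)*(-4 + Q) = -6 - 4*Q*(-4 + Q))
sqrt(P + I(-40)) = sqrt(271827 + (-6 - 4*(-40)**2 + 16*(-40))) = sqrt(271827 + (-6 - 4*1600 - 640)) = sqrt(271827 + (-6 - 6400 - 640)) = sqrt(271827 - 7046) = sqrt(264781)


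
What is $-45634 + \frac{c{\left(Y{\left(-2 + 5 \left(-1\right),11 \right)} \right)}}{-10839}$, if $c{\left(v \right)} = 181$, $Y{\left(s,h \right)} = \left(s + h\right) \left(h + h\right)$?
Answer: $- \frac{494627107}{10839} \approx -45634.0$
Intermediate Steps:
$Y{\left(s,h \right)} = 2 h \left(h + s\right)$ ($Y{\left(s,h \right)} = \left(h + s\right) 2 h = 2 h \left(h + s\right)$)
$-45634 + \frac{c{\left(Y{\left(-2 + 5 \left(-1\right),11 \right)} \right)}}{-10839} = -45634 + \frac{181}{-10839} = -45634 + 181 \left(- \frac{1}{10839}\right) = -45634 - \frac{181}{10839} = - \frac{494627107}{10839}$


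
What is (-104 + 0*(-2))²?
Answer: 10816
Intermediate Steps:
(-104 + 0*(-2))² = (-104 + 0)² = (-104)² = 10816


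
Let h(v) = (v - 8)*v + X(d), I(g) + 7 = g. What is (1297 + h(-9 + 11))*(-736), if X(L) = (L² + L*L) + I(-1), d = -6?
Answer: -992864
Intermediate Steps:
I(g) = -7 + g
X(L) = -8 + 2*L² (X(L) = (L² + L*L) + (-7 - 1) = (L² + L²) - 8 = 2*L² - 8 = -8 + 2*L²)
h(v) = 64 + v*(-8 + v) (h(v) = (v - 8)*v + (-8 + 2*(-6)²) = (-8 + v)*v + (-8 + 2*36) = v*(-8 + v) + (-8 + 72) = v*(-8 + v) + 64 = 64 + v*(-8 + v))
(1297 + h(-9 + 11))*(-736) = (1297 + (64 + (-9 + 11)² - 8*(-9 + 11)))*(-736) = (1297 + (64 + 2² - 8*2))*(-736) = (1297 + (64 + 4 - 16))*(-736) = (1297 + 52)*(-736) = 1349*(-736) = -992864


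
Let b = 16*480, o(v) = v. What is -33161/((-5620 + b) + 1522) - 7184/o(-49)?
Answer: 24108199/175518 ≈ 137.35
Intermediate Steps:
b = 7680
-33161/((-5620 + b) + 1522) - 7184/o(-49) = -33161/((-5620 + 7680) + 1522) - 7184/(-49) = -33161/(2060 + 1522) - 7184*(-1/49) = -33161/3582 + 7184/49 = 24108199/175518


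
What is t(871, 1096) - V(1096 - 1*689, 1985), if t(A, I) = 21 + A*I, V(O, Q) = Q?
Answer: 952652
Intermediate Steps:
t(871, 1096) - V(1096 - 1*689, 1985) = (21 + 871*1096) - 1*1985 = (21 + 954616) - 1985 = 954637 - 1985 = 952652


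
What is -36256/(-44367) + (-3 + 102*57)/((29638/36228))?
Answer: 4670627840282/657474573 ≈ 7103.9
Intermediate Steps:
-36256/(-44367) + (-3 + 102*57)/((29638/36228)) = -36256*(-1/44367) + (-3 + 5814)/((29638*(1/36228))) = 36256/44367 + 5811/(14819/18114) = 36256/44367 + 5811*(18114/14819) = 36256/44367 + 105260454/14819 = 4670627840282/657474573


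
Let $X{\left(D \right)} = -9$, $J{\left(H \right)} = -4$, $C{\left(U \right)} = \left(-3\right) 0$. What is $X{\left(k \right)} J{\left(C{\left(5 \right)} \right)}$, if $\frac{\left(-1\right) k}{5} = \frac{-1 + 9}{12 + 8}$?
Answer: $36$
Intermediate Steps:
$C{\left(U \right)} = 0$
$k = -2$ ($k = - 5 \frac{-1 + 9}{12 + 8} = - 5 \cdot \frac{8}{20} = - 5 \cdot 8 \cdot \frac{1}{20} = \left(-5\right) \frac{2}{5} = -2$)
$X{\left(k \right)} J{\left(C{\left(5 \right)} \right)} = \left(-9\right) \left(-4\right) = 36$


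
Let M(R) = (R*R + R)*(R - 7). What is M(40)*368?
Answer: 19916160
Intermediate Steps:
M(R) = (-7 + R)*(R + R**2) (M(R) = (R**2 + R)*(-7 + R) = (R + R**2)*(-7 + R) = (-7 + R)*(R + R**2))
M(40)*368 = (40*(-7 + 40**2 - 6*40))*368 = (40*(-7 + 1600 - 240))*368 = (40*1353)*368 = 54120*368 = 19916160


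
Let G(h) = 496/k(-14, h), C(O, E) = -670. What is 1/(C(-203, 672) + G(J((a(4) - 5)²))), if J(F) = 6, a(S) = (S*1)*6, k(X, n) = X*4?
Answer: -7/4752 ≈ -0.0014731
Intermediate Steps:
k(X, n) = 4*X
a(S) = 6*S (a(S) = S*6 = 6*S)
G(h) = -62/7 (G(h) = 496/((4*(-14))) = 496/(-56) = 496*(-1/56) = -62/7)
1/(C(-203, 672) + G(J((a(4) - 5)²))) = 1/(-670 - 62/7) = 1/(-4752/7) = -7/4752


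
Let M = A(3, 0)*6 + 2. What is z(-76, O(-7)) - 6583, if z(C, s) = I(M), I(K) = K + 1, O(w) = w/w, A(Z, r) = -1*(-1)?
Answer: -6574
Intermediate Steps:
A(Z, r) = 1
O(w) = 1
M = 8 (M = 1*6 + 2 = 6 + 2 = 8)
I(K) = 1 + K
z(C, s) = 9 (z(C, s) = 1 + 8 = 9)
z(-76, O(-7)) - 6583 = 9 - 6583 = -6574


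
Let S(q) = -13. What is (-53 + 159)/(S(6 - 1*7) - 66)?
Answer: -106/79 ≈ -1.3418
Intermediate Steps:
(-53 + 159)/(S(6 - 1*7) - 66) = (-53 + 159)/(-13 - 66) = 106/(-79) = 106*(-1/79) = -106/79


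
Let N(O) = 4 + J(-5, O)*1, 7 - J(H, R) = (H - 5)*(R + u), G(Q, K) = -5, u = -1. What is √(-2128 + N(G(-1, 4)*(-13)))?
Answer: I*√1477 ≈ 38.432*I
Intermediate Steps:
J(H, R) = 7 - (-1 + R)*(-5 + H) (J(H, R) = 7 - (H - 5)*(R - 1) = 7 - (-5 + H)*(-1 + R) = 7 - (-1 + R)*(-5 + H))
N(O) = 1 + 10*O (N(O) = 4 + (2 - 5 + 5*O - 1*(-5)*O)*1 = 4 + (2 - 5 + 5*O + 5*O)*1 = 4 + (-3 + 10*O)*1 = 4 + (-3 + 10*O) = 1 + 10*O)
√(-2128 + N(G(-1, 4)*(-13))) = √(-2128 + (1 + 10*(-5*(-13)))) = √(-2128 + (1 + 10*65)) = √(-2128 + (1 + 650)) = √(-2128 + 651) = √(-1477) = I*√1477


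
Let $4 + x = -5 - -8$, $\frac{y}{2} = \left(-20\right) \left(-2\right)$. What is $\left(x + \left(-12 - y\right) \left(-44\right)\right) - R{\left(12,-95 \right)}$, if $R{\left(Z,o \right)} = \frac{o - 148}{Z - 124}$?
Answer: $\frac{453021}{112} \approx 4044.8$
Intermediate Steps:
$y = 80$ ($y = 2 \left(\left(-20\right) \left(-2\right)\right) = 2 \cdot 40 = 80$)
$R{\left(Z,o \right)} = \frac{-148 + o}{-124 + Z}$
$x = -1$ ($x = -4 - -3 = -4 + \left(-5 + 8\right) = -4 + 3 = -1$)
$\left(x + \left(-12 - y\right) \left(-44\right)\right) - R{\left(12,-95 \right)} = \left(-1 + \left(-12 - 80\right) \left(-44\right)\right) - \frac{-148 - 95}{-124 + 12} = \left(-1 + \left(-12 - 80\right) \left(-44\right)\right) - \frac{1}{-112} \left(-243\right) = \left(-1 - -4048\right) - \left(- \frac{1}{112}\right) \left(-243\right) = \left(-1 + 4048\right) - \frac{243}{112} = 4047 - \frac{243}{112} = \frac{453021}{112}$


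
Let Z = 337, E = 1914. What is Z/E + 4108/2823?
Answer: 2938021/1801074 ≈ 1.6313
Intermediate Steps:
Z/E + 4108/2823 = 337/1914 + 4108/2823 = 2938021/1801074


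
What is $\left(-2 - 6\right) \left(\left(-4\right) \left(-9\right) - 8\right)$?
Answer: $-224$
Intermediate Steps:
$\left(-2 - 6\right) \left(\left(-4\right) \left(-9\right) - 8\right) = - 8 \left(36 - 8\right) = \left(-8\right) 28 = -224$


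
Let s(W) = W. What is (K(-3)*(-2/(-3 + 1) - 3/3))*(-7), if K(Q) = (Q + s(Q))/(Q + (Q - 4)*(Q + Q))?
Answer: 0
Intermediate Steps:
K(Q) = 2*Q/(Q + 2*Q*(-4 + Q)) (K(Q) = (Q + Q)/(Q + (Q - 4)*(Q + Q)) = (2*Q)/(Q + (-4 + Q)*(2*Q)) = (2*Q)/(Q + 2*Q*(-4 + Q)) = 2*Q/(Q + 2*Q*(-4 + Q)))
(K(-3)*(-2/(-3 + 1) - 3/3))*(-7) = ((2/(-7 + 2*(-3)))*(-2/(-3 + 1) - 3/3))*(-7) = ((2/(-7 - 6))*(-2/(-2) - 3*⅓))*(-7) = ((2/(-13))*(-2*(-½) - 1))*(-7) = ((2*(-1/13))*(1 - 1))*(-7) = -2/13*0*(-7) = 0*(-7) = 0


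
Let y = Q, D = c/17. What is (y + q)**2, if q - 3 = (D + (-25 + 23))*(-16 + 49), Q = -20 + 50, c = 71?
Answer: 3175524/289 ≈ 10988.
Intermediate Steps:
D = 71/17 ≈ 4.1765
Q = 30
q = 1272/17 (q = 3 + (71/17 + (-25 + 23))*(-16 + 49) = 3 + (71/17 - 2)*33 = 3 + (37/17)*33 = 3 + 1221/17 = 1272/17 ≈ 74.823)
y = 30
(y + q)**2 = (30 + 1272/17)**2 = (1782/17)**2 = 3175524/289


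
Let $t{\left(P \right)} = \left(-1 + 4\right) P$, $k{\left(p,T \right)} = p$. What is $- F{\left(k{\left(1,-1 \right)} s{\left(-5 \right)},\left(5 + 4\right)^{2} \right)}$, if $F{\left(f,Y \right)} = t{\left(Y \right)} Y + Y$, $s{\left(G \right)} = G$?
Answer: $-19764$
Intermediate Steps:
$t{\left(P \right)} = 3 P$
$F{\left(f,Y \right)} = Y + 3 Y^{2}$ ($F{\left(f,Y \right)} = 3 Y Y + Y = 3 Y^{2} + Y = Y + 3 Y^{2}$)
$- F{\left(k{\left(1,-1 \right)} s{\left(-5 \right)},\left(5 + 4\right)^{2} \right)} = - \left(5 + 4\right)^{2} \left(1 + 3 \left(5 + 4\right)^{2}\right) = - 9^{2} \left(1 + 3 \cdot 9^{2}\right) = - 81 \left(1 + 3 \cdot 81\right) = - 81 \left(1 + 243\right) = - 81 \cdot 244 = \left(-1\right) 19764 = -19764$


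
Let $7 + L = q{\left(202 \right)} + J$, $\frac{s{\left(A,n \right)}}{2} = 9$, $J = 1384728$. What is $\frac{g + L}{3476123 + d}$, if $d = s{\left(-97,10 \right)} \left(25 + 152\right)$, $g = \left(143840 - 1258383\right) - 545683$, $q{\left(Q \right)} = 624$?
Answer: $- \frac{274881}{3479309} \approx -0.079005$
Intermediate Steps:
$s{\left(A,n \right)} = 18$ ($s{\left(A,n \right)} = 2 \cdot 9 = 18$)
$g = -1660226$ ($g = -1114543 - 545683 = -1660226$)
$d = 3186$ ($d = 18 \left(25 + 152\right) = 18 \cdot 177 = 3186$)
$L = 1385345$ ($L = -7 + \left(624 + 1384728\right) = -7 + 1385352 = 1385345$)
$\frac{g + L}{3476123 + d} = \frac{-1660226 + 1385345}{3476123 + 3186} = - \frac{274881}{3479309}$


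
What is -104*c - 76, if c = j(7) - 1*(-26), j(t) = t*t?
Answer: -7876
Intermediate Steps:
j(t) = t²
c = 75 (c = 7² - 1*(-26) = 49 + 26 = 75)
-104*c - 76 = -104*75 - 76 = -7800 - 76 = -7876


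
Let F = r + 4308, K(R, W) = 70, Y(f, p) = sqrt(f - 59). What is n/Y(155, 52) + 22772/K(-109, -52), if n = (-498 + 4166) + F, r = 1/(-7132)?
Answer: 11386/35 + 56884831*sqrt(6)/171168 ≈ 1139.4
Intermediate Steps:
r = -1/7132 ≈ -0.00014021
Y(f, p) = sqrt(-59 + f)
F = 30724655/7132 (F = -1/7132 + 4308 = 30724655/7132 ≈ 4308.0)
n = 56884831/7132 (n = (-498 + 4166) + 30724655/7132 = 3668 + 30724655/7132 = 56884831/7132 ≈ 7976.0)
n/Y(155, 52) + 22772/K(-109, -52) = 56884831/(7132*(sqrt(-59 + 155))) + 22772/70 = 56884831/(7132*(sqrt(96))) + 22772*(1/70) = 56884831/(7132*((4*sqrt(6)))) + 11386/35 = 56884831*(sqrt(6)/24)/7132 + 11386/35 = 56884831*sqrt(6)/171168 + 11386/35 = 11386/35 + 56884831*sqrt(6)/171168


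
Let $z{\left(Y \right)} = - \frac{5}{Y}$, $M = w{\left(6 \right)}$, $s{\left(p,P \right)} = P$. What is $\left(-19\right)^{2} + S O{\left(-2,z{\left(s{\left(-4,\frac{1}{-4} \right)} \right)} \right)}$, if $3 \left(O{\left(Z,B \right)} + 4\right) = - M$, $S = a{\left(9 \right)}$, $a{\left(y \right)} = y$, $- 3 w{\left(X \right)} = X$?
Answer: $331$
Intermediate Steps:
$w{\left(X \right)} = - \frac{X}{3}$
$M = -2$ ($M = \left(- \frac{1}{3}\right) 6 = -2$)
$S = 9$
$O{\left(Z,B \right)} = - \frac{10}{3}$ ($O{\left(Z,B \right)} = -4 + \frac{\left(-1\right) \left(-2\right)}{3} = -4 + \frac{1}{3} \cdot 2 = -4 + \frac{2}{3} = - \frac{10}{3}$)
$\left(-19\right)^{2} + S O{\left(-2,z{\left(s{\left(-4,\frac{1}{-4} \right)} \right)} \right)} = \left(-19\right)^{2} + 9 \left(- \frac{10}{3}\right) = 361 - 30 = 331$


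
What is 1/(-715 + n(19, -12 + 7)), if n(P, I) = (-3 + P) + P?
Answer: -1/680 ≈ -0.0014706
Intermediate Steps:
n(P, I) = -3 + 2*P
1/(-715 + n(19, -12 + 7)) = 1/(-715 + (-3 + 2*19)) = 1/(-715 + (-3 + 38)) = 1/(-715 + 35) = 1/(-680) = -1/680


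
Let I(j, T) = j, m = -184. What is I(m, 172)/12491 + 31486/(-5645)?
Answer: -394330306/70511695 ≈ -5.5924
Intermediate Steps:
I(m, 172)/12491 + 31486/(-5645) = -184/12491 + 31486/(-5645) = -184*1/12491 + 31486*(-1/5645) = -184/12491 - 31486/5645 = -394330306/70511695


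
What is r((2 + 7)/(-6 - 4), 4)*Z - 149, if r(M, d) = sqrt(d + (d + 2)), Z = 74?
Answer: -149 + 74*sqrt(10) ≈ 85.009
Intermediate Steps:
r(M, d) = sqrt(2 + 2*d) (r(M, d) = sqrt(d + (2 + d)) = sqrt(2 + 2*d))
r((2 + 7)/(-6 - 4), 4)*Z - 149 = sqrt(2 + 2*4)*74 - 149 = sqrt(2 + 8)*74 - 149 = sqrt(10)*74 - 149 = 74*sqrt(10) - 149 = -149 + 74*sqrt(10)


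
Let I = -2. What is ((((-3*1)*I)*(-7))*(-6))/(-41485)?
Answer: -252/41485 ≈ -0.0060745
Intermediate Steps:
((((-3*1)*I)*(-7))*(-6))/(-41485) = (((-3*1*(-2))*(-7))*(-6))/(-41485) = ((-3*(-2)*(-7))*(-6))*(-1/41485) = ((6*(-7))*(-6))*(-1/41485) = -42*(-6)*(-1/41485) = 252*(-1/41485) = -252/41485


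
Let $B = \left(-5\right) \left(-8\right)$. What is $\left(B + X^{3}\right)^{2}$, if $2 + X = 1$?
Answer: $1521$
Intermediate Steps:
$X = -1$ ($X = -2 + 1 = -1$)
$B = 40$
$\left(B + X^{3}\right)^{2} = \left(40 + \left(-1\right)^{3}\right)^{2} = \left(40 - 1\right)^{2} = 39^{2} = 1521$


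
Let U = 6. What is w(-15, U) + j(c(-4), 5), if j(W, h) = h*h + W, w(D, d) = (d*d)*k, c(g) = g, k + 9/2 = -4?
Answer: -285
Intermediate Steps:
k = -17/2 (k = -9/2 - 4 = -17/2 ≈ -8.5000)
w(D, d) = -17*d²/2 (w(D, d) = (d*d)*(-17/2) = d²*(-17/2) = -17*d²/2)
j(W, h) = W + h² (j(W, h) = h² + W = W + h²)
w(-15, U) + j(c(-4), 5) = -17/2*6² + (-4 + 5²) = -17/2*36 + (-4 + 25) = -306 + 21 = -285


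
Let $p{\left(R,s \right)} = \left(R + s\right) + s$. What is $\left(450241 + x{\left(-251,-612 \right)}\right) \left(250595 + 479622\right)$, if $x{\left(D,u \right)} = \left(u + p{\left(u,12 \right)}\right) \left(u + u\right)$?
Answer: $1401316361897$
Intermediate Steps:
$p{\left(R,s \right)} = R + 2 s$
$x{\left(D,u \right)} = 2 u \left(24 + 2 u\right)$ ($x{\left(D,u \right)} = \left(u + \left(u + 2 \cdot 12\right)\right) \left(u + u\right) = \left(u + \left(u + 24\right)\right) 2 u = \left(u + \left(24 + u\right)\right) 2 u = \left(24 + 2 u\right) 2 u = 2 u \left(24 + 2 u\right)$)
$\left(450241 + x{\left(-251,-612 \right)}\right) \left(250595 + 479622\right) = \left(450241 + 4 \left(-612\right) \left(12 - 612\right)\right) \left(250595 + 479622\right) = \left(450241 + 4 \left(-612\right) \left(-600\right)\right) 730217 = \left(450241 + 1468800\right) 730217 = 1919041 \cdot 730217 = 1401316361897$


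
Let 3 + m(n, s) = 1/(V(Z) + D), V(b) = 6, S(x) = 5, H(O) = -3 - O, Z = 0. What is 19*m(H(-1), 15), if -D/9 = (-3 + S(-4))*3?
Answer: -2755/48 ≈ -57.396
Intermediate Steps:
D = -54 (D = -9*(-3 + 5)*3 = -18*3 = -9*6 = -54)
m(n, s) = -145/48 (m(n, s) = -3 + 1/(6 - 54) = -3 + 1/(-48) = -3 - 1/48 = -145/48)
19*m(H(-1), 15) = 19*(-145/48) = -2755/48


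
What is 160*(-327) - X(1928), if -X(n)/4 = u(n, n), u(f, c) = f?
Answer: -44608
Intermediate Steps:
X(n) = -4*n
160*(-327) - X(1928) = 160*(-327) - (-4)*1928 = -52320 - 1*(-7712) = -52320 + 7712 = -44608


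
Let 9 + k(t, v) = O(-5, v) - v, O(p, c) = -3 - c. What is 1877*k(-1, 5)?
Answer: -41294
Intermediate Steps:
k(t, v) = -12 - 2*v (k(t, v) = -9 + ((-3 - v) - v) = -9 + (-3 - 2*v) = -12 - 2*v)
1877*k(-1, 5) = 1877*(-12 - 2*5) = 1877*(-12 - 10) = 1877*(-22) = -41294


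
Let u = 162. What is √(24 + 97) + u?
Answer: 173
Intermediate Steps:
√(24 + 97) + u = √(24 + 97) + 162 = √121 + 162 = 11 + 162 = 173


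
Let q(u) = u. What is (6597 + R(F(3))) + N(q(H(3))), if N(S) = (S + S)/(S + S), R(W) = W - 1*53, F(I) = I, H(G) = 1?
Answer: 6548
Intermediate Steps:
R(W) = -53 + W (R(W) = W - 53 = -53 + W)
N(S) = 1 (N(S) = (2*S)/((2*S)) = (2*S)*(1/(2*S)) = 1)
(6597 + R(F(3))) + N(q(H(3))) = (6597 + (-53 + 3)) + 1 = (6597 - 50) + 1 = 6547 + 1 = 6548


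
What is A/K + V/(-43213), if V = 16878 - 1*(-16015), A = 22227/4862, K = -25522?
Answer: -4082585895203/5362213188332 ≈ -0.76136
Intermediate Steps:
A = 22227/4862 (A = 22227*(1/4862) = 22227/4862 ≈ 4.5716)
V = 32893 (V = 16878 + 16015 = 32893)
A/K + V/(-43213) = (22227/4862)/(-25522) + 32893/(-43213) = (22227/4862)*(-1/25522) + 32893*(-1/43213) = -22227/124087964 - 32893/43213 = -4082585895203/5362213188332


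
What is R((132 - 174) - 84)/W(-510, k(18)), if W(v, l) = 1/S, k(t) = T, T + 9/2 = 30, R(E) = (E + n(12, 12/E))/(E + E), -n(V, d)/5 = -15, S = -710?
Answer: -6035/42 ≈ -143.69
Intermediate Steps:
n(V, d) = 75 (n(V, d) = -5*(-15) = 75)
R(E) = (75 + E)/(2*E) (R(E) = (E + 75)/(E + E) = (75 + E)/((2*E)) = (75 + E)*(1/(2*E)) = (75 + E)/(2*E))
T = 51/2 (T = -9/2 + 30 = 51/2 ≈ 25.500)
k(t) = 51/2
W(v, l) = -1/710 (W(v, l) = 1/(-710) = -1/710)
R((132 - 174) - 84)/W(-510, k(18)) = ((75 + ((132 - 174) - 84))/(2*((132 - 174) - 84)))/(-1/710) = ((75 + (-42 - 84))/(2*(-42 - 84)))*(-710) = ((½)*(75 - 126)/(-126))*(-710) = ((½)*(-1/126)*(-51))*(-710) = (17/84)*(-710) = -6035/42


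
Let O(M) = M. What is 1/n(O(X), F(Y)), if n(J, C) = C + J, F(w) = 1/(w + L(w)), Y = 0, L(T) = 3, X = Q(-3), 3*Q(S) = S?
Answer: -3/2 ≈ -1.5000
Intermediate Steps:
Q(S) = S/3
X = -1 (X = (1/3)*(-3) = -1)
F(w) = 1/(3 + w) (F(w) = 1/(w + 3) = 1/(3 + w))
1/n(O(X), F(Y)) = 1/(1/(3 + 0) - 1) = 1/(1/3 - 1) = 1/(-2/3) = -3/2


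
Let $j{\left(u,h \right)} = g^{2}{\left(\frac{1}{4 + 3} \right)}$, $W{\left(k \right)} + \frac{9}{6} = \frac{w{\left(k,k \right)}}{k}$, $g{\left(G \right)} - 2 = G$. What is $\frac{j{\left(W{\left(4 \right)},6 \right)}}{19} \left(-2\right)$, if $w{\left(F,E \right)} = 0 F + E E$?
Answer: $- \frac{450}{931} \approx -0.48335$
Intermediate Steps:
$w{\left(F,E \right)} = E^{2}$ ($w{\left(F,E \right)} = 0 + E^{2} = E^{2}$)
$g{\left(G \right)} = 2 + G$
$W{\left(k \right)} = - \frac{3}{2} + k$ ($W{\left(k \right)} = - \frac{3}{2} + \frac{k^{2}}{k} = - \frac{3}{2} + k$)
$j{\left(u,h \right)} = \frac{225}{49}$ ($j{\left(u,h \right)} = \left(2 + \frac{1}{4 + 3}\right)^{2} = \left(2 + \frac{1}{7}\right)^{2} = \left(\frac{15}{7}\right)^{2} = \frac{225}{49}$)
$\frac{j{\left(W{\left(4 \right)},6 \right)}}{19} \left(-2\right) = \frac{225}{49 \cdot 19} \left(-2\right) = \frac{225}{49} \cdot \frac{1}{19} \left(-2\right) = \frac{225}{931} \left(-2\right) = - \frac{450}{931}$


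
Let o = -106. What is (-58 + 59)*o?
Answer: -106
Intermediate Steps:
(-58 + 59)*o = (-58 + 59)*(-106) = 1*(-106) = -106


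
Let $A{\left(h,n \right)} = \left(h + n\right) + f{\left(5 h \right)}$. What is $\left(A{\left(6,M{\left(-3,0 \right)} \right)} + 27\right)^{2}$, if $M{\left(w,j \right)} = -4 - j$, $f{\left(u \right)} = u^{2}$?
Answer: $863041$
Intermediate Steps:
$A{\left(h,n \right)} = h + n + 25 h^{2}$ ($A{\left(h,n \right)} = \left(h + n\right) + \left(5 h\right)^{2} = \left(h + n\right) + 25 h^{2} = h + n + 25 h^{2}$)
$\left(A{\left(6,M{\left(-3,0 \right)} \right)} + 27\right)^{2} = \left(\left(6 - 4 + 25 \cdot 6^{2}\right) + 27\right)^{2} = \left(\left(6 + \left(-4 + 0\right) + 25 \cdot 36\right) + 27\right)^{2} = \left(\left(6 - 4 + 900\right) + 27\right)^{2} = \left(902 + 27\right)^{2} = 929^{2} = 863041$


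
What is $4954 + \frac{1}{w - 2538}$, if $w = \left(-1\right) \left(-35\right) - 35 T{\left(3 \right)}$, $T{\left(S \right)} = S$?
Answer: $\frac{12920031}{2608} \approx 4954.0$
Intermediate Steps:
$w = -70$ ($w = \left(-1\right) \left(-35\right) - 105 = 35 - 105 = -70$)
$4954 + \frac{1}{w - 2538} = 4954 + \frac{1}{-70 - 2538} = 4954 + \frac{1}{-2608} = 4954 - \frac{1}{2608} = \frac{12920031}{2608}$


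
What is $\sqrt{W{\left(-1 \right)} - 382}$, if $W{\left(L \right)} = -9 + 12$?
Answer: $i \sqrt{379} \approx 19.468 i$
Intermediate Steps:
$W{\left(L \right)} = 3$
$\sqrt{W{\left(-1 \right)} - 382} = \sqrt{3 - 382} = \sqrt{-379} = i \sqrt{379}$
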